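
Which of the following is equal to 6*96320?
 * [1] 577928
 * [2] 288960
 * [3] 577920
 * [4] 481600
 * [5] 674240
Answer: 3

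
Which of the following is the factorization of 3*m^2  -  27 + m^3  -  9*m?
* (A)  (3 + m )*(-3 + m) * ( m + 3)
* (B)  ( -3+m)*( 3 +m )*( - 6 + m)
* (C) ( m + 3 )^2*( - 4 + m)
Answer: A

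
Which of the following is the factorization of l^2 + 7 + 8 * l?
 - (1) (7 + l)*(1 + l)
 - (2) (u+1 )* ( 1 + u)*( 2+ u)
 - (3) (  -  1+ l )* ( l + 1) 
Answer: 1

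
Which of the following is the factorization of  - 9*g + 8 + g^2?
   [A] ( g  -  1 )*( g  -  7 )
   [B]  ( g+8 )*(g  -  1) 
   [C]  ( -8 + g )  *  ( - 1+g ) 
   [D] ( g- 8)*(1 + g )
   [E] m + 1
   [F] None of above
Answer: C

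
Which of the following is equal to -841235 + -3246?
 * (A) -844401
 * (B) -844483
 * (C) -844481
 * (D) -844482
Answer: C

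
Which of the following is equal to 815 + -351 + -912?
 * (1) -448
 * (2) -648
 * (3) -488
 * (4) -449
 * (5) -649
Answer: 1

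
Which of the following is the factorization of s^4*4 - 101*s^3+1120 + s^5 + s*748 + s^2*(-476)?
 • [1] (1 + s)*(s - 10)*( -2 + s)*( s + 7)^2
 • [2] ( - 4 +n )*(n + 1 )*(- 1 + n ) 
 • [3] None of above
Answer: 3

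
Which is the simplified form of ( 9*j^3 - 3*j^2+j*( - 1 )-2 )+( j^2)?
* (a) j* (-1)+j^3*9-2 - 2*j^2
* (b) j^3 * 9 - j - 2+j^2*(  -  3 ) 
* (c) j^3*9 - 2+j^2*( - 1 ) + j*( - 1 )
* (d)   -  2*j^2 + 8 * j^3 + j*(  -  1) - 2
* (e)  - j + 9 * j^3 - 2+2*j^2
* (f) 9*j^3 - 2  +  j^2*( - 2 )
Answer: a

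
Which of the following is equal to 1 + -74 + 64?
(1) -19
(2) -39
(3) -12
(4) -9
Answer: 4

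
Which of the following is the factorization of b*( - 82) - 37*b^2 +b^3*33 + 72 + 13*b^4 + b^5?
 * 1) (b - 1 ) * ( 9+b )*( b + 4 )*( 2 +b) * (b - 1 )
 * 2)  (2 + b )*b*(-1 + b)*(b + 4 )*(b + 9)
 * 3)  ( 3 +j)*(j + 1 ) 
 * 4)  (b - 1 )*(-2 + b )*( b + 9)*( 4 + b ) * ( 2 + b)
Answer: 1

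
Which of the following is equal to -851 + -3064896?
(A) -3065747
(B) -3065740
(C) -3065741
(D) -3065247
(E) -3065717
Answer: A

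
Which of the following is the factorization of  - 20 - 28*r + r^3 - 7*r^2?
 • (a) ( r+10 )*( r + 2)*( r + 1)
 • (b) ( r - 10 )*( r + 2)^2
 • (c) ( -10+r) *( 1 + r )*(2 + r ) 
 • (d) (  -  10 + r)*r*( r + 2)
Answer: c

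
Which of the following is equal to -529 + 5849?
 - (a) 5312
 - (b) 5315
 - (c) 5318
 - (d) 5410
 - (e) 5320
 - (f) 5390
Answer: e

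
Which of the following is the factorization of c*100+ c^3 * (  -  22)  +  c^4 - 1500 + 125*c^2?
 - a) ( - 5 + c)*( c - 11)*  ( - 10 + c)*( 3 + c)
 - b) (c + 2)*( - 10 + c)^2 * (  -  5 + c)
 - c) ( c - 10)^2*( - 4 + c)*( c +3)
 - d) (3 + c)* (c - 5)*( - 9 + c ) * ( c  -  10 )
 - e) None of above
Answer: e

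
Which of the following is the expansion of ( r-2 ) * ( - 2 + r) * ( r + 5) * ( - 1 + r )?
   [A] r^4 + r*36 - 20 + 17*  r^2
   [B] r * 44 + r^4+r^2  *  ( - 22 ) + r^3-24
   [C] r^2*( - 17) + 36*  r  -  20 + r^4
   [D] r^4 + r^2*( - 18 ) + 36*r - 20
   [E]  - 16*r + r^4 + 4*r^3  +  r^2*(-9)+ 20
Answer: C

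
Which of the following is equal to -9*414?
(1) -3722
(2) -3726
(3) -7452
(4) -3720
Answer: 2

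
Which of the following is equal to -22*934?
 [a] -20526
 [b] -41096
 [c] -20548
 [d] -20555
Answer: c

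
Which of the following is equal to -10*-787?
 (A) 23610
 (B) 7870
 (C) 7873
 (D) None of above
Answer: B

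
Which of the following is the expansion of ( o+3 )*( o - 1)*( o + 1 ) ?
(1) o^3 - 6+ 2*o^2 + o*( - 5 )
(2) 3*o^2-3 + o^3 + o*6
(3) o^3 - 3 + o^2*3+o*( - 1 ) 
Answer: 3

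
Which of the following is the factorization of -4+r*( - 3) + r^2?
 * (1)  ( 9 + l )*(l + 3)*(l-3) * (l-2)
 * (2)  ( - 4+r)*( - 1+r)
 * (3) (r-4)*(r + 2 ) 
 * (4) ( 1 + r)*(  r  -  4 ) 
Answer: 4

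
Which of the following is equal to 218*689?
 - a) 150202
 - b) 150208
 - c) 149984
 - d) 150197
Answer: a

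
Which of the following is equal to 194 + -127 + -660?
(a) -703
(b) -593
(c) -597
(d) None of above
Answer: b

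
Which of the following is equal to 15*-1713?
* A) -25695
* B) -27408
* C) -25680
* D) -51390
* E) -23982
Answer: A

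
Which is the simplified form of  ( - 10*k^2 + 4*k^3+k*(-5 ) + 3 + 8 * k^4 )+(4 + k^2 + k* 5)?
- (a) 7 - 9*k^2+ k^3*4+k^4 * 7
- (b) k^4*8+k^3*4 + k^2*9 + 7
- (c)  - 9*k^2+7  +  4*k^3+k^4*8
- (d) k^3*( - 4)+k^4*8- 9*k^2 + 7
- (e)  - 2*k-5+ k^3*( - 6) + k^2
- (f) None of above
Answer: c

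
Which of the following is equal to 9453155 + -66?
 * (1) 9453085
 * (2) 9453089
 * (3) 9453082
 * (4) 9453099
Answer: 2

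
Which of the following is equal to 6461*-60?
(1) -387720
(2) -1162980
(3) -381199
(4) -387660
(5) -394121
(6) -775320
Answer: 4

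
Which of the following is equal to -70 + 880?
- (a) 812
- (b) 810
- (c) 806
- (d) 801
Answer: b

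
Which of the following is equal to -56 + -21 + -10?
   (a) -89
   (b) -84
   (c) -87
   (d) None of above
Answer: c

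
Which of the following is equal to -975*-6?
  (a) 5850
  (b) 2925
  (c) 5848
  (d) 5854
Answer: a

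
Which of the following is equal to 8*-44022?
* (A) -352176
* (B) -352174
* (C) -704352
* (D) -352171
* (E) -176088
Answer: A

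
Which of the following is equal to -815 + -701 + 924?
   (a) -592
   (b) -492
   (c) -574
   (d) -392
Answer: a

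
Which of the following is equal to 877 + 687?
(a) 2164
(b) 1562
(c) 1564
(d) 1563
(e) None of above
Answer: c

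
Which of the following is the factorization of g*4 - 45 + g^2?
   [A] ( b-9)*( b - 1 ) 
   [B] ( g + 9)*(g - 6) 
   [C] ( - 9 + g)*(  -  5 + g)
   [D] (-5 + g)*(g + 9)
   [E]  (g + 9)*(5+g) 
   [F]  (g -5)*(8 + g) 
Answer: D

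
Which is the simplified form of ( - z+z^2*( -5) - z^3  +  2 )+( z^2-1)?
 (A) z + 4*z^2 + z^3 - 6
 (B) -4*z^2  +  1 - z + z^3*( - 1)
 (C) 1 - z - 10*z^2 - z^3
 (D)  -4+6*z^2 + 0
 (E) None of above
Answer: B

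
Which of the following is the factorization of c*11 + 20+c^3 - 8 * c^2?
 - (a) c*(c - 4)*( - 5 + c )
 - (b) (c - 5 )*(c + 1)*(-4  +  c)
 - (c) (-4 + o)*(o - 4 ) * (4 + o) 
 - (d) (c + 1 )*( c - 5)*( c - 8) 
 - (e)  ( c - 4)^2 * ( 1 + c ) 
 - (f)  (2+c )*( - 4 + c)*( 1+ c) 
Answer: b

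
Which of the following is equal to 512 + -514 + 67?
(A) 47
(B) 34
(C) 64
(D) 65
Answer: D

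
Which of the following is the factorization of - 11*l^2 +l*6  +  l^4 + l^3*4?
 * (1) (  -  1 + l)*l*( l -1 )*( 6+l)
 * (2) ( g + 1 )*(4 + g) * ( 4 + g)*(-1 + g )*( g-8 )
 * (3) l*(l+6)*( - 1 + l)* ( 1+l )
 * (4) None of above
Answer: 1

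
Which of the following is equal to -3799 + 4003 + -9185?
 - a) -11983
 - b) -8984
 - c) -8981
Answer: c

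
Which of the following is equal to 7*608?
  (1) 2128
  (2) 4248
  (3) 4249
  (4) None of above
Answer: 4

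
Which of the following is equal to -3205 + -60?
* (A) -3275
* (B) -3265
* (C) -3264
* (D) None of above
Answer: B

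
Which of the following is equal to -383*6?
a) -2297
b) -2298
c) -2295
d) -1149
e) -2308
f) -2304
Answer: b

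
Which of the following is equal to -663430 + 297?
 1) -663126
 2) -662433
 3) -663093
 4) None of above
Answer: 4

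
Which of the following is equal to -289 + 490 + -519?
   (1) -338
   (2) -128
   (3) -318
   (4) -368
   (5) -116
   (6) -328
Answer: 3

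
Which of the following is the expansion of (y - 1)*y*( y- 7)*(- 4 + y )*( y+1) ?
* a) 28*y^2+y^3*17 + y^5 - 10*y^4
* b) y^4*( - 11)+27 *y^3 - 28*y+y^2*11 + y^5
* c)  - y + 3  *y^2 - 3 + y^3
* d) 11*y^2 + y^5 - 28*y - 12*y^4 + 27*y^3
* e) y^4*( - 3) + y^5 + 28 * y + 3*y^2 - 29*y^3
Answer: b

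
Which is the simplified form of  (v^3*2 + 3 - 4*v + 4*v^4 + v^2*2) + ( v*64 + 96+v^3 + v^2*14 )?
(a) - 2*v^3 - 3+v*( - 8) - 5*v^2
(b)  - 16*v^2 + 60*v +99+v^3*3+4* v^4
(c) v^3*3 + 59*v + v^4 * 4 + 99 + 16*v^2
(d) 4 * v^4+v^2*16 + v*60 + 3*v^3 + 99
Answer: d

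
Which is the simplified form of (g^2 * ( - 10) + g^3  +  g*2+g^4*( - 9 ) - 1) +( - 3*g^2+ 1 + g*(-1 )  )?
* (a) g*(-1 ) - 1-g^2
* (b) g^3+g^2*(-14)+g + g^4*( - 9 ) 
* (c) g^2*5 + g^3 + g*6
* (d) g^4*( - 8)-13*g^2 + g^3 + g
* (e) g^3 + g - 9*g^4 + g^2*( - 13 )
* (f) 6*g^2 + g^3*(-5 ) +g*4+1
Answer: e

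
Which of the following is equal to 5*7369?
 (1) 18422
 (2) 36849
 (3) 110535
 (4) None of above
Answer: 4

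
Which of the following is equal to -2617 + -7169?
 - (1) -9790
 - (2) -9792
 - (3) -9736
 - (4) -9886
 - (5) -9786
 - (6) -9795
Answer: 5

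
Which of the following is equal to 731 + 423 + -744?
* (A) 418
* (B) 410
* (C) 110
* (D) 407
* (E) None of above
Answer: B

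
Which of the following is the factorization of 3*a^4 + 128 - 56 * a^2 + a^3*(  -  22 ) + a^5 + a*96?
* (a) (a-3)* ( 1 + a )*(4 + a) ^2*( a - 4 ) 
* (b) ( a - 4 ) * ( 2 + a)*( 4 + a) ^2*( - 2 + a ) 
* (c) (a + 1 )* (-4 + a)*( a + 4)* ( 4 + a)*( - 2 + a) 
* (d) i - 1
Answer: c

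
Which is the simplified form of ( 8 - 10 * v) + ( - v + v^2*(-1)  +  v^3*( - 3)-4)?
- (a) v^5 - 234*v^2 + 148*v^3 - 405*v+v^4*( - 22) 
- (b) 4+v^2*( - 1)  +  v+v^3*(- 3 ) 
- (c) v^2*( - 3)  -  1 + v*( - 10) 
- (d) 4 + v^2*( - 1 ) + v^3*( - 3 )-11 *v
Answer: d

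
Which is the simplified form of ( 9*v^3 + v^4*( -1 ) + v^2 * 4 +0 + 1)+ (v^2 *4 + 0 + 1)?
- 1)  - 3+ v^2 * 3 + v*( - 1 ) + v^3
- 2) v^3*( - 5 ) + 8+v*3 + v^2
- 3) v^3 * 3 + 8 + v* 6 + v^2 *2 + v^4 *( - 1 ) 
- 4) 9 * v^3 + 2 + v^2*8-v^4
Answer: 4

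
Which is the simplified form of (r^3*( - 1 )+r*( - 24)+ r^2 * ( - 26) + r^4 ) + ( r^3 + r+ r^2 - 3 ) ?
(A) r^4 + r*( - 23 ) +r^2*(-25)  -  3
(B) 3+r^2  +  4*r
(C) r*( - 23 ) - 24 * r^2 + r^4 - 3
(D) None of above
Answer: A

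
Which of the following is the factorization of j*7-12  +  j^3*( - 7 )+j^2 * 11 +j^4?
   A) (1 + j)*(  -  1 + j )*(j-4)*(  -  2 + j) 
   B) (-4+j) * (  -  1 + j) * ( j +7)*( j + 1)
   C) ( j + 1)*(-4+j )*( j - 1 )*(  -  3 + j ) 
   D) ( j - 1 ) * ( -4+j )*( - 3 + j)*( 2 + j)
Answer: C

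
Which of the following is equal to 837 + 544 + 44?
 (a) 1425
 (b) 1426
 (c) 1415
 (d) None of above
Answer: a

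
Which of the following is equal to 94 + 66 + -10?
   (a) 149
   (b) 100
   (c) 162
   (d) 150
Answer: d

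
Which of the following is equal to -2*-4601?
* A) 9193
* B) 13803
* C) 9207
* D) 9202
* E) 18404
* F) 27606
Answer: D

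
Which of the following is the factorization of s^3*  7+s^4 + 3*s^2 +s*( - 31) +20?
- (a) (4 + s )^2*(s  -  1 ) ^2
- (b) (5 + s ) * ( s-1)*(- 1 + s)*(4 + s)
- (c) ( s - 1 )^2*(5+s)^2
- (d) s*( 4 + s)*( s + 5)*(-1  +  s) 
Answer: b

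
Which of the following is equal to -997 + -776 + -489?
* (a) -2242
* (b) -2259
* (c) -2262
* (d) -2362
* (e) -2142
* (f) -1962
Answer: c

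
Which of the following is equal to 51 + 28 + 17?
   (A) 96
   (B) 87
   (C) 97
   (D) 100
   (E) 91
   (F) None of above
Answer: A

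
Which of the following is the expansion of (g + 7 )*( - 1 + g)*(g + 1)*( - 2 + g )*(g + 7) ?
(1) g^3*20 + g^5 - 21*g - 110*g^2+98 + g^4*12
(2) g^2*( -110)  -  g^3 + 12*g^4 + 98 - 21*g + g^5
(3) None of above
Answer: 1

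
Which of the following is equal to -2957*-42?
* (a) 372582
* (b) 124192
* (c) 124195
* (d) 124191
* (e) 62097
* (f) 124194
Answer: f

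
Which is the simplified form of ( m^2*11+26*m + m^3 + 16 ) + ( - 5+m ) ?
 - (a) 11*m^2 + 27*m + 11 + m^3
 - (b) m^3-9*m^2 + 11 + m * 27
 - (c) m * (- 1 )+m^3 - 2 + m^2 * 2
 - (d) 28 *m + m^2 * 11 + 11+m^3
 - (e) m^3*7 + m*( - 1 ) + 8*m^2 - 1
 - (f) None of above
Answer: a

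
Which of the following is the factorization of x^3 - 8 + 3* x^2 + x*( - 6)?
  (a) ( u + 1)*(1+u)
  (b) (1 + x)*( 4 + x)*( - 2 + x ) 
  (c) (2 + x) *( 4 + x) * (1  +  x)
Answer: b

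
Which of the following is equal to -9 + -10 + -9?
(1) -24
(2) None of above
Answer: 2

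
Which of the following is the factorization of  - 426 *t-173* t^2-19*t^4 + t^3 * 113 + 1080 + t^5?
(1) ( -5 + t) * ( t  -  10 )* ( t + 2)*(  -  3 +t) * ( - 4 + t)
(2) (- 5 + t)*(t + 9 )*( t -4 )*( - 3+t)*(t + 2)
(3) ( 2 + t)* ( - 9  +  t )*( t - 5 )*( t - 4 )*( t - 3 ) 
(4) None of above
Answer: 3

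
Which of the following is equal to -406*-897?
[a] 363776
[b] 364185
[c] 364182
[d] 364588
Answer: c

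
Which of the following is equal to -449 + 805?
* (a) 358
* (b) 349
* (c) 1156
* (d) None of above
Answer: d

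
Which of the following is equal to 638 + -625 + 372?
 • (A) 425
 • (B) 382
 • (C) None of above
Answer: C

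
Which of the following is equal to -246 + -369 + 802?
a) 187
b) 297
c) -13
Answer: a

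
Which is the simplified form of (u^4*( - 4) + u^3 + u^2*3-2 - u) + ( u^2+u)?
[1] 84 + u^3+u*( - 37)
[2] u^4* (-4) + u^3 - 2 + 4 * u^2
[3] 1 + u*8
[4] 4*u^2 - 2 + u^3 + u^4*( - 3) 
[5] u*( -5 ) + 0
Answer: 2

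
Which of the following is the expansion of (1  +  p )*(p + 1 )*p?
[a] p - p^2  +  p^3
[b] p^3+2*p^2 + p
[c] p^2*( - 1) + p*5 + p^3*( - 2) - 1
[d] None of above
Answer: b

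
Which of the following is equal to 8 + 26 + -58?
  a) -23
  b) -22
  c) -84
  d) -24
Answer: d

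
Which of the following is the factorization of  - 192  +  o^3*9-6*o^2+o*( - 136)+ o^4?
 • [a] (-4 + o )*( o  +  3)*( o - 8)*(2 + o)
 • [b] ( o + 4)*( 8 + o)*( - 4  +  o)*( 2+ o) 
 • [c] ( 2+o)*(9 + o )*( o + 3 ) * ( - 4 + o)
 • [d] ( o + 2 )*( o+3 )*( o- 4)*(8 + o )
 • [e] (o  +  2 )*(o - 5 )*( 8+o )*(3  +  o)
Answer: d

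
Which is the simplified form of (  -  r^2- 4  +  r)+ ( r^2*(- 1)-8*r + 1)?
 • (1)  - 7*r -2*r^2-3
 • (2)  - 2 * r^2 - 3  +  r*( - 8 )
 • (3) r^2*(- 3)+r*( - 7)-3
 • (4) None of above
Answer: 1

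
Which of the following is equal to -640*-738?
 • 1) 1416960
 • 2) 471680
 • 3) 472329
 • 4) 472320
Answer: 4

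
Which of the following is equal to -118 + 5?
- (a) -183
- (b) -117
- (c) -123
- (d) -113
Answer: d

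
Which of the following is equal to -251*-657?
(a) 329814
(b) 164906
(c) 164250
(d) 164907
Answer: d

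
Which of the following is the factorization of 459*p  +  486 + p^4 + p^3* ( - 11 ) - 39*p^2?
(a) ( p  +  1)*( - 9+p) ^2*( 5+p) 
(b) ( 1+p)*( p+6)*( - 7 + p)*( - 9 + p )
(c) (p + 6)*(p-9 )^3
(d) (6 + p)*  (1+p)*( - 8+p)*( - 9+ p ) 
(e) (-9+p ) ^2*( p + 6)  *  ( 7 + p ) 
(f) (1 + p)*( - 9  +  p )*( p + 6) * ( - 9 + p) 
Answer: f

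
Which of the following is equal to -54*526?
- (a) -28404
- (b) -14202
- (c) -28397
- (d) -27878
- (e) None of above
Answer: a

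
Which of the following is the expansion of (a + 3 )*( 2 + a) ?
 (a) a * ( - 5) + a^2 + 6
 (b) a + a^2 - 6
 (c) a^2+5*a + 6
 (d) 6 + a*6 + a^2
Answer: c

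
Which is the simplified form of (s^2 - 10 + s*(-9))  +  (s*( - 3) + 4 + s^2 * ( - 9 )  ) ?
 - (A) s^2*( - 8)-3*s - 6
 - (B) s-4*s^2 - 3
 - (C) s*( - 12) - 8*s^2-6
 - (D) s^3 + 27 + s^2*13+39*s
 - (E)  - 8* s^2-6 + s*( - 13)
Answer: C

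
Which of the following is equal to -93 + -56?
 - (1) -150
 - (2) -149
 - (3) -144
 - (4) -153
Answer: 2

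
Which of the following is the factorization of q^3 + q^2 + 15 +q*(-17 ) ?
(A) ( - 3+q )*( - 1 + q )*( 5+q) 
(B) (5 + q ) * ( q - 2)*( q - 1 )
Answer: A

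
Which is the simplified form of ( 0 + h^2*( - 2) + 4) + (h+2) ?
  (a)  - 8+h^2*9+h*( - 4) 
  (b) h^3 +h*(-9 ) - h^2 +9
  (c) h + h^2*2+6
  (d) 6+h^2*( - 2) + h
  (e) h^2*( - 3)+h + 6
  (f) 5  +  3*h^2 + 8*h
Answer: d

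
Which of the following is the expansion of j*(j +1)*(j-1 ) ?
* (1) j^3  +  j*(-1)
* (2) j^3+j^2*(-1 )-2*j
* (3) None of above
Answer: 1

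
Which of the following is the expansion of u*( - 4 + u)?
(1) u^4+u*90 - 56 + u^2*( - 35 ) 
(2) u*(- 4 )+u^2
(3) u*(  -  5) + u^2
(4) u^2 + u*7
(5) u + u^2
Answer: 2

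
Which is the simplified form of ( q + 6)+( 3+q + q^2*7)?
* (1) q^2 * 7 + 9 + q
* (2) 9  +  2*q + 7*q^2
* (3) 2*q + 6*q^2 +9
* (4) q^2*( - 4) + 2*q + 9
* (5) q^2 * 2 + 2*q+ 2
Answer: 2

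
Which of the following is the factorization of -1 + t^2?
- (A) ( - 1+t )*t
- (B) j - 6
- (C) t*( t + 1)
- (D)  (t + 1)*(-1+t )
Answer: D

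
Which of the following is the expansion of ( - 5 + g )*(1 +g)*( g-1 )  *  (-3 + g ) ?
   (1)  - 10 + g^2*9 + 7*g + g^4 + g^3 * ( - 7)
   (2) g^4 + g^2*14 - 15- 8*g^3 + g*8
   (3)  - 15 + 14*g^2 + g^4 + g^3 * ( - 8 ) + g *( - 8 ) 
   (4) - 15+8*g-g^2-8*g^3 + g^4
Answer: 2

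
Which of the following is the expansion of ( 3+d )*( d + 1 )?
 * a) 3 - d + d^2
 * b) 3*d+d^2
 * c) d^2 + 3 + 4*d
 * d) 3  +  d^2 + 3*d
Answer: c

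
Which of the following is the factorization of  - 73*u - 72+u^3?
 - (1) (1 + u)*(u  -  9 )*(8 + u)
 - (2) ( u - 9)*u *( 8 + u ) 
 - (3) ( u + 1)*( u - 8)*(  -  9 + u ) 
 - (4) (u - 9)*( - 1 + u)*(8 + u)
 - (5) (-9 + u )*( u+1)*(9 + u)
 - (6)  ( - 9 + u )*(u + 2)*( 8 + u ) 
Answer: 1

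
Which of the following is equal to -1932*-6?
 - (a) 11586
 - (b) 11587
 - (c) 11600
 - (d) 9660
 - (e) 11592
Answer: e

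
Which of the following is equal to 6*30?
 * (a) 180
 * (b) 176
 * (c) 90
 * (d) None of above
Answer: a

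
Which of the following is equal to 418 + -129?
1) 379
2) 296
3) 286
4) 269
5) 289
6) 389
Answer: 5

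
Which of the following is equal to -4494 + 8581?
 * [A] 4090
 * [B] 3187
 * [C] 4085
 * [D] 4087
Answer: D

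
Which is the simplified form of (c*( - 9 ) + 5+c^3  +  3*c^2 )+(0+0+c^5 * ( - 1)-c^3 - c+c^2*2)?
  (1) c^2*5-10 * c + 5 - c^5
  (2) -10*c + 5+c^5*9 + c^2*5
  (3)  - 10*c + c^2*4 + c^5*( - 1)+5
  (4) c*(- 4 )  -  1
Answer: 1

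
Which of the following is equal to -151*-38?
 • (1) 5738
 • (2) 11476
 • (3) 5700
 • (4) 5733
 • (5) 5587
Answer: 1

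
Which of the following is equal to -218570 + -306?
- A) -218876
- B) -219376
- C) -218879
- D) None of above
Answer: A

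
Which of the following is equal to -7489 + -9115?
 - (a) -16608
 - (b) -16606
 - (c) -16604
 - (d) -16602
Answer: c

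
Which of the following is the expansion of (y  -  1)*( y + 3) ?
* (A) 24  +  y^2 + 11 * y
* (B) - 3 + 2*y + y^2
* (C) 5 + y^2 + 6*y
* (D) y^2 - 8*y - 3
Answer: B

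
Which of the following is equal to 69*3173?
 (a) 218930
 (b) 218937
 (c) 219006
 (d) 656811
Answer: b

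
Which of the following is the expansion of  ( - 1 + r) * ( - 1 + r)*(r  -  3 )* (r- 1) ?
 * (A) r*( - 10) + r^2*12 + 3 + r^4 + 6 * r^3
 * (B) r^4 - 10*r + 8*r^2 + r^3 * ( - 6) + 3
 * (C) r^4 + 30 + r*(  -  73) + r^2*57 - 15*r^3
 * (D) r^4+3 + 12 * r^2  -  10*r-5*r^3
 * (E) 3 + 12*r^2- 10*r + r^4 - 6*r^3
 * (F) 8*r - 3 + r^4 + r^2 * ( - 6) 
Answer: E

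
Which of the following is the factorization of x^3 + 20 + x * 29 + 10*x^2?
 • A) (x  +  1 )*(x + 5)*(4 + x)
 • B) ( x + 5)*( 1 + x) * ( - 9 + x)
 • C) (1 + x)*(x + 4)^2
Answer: A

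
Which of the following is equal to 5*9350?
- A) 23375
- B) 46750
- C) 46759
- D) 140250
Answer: B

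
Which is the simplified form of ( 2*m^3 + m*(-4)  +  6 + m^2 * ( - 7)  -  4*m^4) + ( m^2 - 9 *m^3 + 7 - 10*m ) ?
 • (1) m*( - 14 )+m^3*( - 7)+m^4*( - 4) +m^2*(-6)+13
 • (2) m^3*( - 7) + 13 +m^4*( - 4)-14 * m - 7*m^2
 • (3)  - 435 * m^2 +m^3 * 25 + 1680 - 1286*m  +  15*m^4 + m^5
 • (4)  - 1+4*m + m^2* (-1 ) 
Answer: 1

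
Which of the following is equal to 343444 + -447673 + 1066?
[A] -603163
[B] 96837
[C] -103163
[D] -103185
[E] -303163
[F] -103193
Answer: C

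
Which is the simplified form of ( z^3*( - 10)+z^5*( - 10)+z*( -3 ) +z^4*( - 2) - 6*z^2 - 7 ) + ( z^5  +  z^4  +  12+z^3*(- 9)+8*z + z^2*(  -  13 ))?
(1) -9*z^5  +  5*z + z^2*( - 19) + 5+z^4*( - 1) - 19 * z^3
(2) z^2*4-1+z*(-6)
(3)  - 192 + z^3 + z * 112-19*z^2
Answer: 1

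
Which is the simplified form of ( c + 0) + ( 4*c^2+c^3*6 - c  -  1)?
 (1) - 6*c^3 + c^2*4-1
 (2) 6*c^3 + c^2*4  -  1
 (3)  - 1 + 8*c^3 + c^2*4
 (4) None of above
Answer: 2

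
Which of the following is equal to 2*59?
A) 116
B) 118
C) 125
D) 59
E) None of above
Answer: B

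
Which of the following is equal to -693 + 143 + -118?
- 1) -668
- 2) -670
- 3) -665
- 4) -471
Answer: 1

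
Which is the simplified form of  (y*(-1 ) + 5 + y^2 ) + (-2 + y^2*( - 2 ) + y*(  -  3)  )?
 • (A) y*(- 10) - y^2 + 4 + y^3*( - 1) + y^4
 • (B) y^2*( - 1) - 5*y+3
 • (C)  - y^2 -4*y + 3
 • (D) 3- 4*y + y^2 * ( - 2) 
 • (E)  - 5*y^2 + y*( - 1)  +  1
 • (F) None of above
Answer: C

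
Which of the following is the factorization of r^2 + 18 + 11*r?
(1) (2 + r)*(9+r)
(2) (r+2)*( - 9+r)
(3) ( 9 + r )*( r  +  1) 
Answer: 1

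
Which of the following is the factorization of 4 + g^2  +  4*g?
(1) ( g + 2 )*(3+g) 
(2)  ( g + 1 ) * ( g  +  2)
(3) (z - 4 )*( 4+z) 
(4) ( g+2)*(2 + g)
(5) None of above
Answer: 4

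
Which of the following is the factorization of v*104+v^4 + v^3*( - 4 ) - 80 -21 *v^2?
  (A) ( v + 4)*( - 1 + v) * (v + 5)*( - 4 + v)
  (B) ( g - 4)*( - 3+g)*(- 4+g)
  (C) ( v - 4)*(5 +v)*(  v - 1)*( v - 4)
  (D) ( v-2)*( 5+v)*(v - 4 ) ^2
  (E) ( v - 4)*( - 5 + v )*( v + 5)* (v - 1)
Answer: C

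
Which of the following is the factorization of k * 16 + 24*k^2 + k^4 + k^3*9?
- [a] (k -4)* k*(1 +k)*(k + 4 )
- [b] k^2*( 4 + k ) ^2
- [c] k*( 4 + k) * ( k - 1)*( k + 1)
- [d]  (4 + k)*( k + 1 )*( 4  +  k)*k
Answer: d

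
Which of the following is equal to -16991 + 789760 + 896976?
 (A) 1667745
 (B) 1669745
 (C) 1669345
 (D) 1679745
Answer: B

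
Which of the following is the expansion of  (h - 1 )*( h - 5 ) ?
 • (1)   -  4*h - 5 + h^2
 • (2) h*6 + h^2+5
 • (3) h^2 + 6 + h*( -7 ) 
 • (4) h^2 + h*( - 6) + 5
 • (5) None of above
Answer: 4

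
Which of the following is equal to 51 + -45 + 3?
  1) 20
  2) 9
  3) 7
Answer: 2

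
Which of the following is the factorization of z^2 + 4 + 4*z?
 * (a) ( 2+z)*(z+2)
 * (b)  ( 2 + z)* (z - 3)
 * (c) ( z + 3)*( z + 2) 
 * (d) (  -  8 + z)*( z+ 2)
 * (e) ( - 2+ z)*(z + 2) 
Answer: a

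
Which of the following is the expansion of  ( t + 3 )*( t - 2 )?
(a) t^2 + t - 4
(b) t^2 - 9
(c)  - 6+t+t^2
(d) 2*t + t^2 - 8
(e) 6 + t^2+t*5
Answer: c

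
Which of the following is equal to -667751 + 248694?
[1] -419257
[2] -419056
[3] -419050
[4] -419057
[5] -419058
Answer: 4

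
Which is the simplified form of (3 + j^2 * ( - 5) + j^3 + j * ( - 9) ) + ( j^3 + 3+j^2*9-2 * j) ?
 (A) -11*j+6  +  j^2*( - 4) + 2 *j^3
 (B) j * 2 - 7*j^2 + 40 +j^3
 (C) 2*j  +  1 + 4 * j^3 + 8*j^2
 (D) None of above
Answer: D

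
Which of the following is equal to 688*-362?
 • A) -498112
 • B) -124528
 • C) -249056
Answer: C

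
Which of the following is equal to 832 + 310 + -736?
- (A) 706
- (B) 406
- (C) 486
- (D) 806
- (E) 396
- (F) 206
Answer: B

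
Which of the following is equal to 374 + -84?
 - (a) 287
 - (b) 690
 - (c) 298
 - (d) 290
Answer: d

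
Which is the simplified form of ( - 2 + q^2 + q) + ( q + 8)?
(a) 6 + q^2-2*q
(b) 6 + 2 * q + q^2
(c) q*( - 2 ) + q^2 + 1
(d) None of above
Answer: b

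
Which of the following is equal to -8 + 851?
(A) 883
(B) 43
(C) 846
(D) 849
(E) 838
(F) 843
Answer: F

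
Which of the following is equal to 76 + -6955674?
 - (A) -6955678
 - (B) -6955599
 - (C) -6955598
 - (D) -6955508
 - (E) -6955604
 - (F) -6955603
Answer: C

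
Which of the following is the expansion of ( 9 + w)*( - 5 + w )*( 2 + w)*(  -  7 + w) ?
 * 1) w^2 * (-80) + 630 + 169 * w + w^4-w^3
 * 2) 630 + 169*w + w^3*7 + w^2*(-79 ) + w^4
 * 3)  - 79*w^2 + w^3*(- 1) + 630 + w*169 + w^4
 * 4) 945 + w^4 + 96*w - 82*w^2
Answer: 3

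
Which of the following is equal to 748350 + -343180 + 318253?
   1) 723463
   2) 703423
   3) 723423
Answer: 3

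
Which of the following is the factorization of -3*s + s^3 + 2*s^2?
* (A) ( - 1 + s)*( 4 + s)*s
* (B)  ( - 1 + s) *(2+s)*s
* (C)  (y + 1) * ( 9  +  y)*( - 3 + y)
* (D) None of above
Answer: D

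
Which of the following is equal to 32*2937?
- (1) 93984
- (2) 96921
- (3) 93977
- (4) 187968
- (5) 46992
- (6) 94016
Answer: 1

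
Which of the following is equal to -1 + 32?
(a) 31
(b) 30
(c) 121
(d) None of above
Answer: a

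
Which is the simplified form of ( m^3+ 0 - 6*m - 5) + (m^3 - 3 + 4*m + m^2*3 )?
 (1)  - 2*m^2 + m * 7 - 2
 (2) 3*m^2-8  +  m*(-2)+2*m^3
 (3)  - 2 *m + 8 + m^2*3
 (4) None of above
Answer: 2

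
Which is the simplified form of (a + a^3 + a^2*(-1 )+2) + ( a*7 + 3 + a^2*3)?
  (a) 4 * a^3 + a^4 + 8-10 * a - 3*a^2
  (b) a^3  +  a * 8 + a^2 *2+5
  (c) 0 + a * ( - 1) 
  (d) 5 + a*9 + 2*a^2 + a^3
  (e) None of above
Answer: b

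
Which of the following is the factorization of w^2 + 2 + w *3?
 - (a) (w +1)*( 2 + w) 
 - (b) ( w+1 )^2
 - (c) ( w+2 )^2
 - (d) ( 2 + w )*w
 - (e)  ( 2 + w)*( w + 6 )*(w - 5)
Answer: a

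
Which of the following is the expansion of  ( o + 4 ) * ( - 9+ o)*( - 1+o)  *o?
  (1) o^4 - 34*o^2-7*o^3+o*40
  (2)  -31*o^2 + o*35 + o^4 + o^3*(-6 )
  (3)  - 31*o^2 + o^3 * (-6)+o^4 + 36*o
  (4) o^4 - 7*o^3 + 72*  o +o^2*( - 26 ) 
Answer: 3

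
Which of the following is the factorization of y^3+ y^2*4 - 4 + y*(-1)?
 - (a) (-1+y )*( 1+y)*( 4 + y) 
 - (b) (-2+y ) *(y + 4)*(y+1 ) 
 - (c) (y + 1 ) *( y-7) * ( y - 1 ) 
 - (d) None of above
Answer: a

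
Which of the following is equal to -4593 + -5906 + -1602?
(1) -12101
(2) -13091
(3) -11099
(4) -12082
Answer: 1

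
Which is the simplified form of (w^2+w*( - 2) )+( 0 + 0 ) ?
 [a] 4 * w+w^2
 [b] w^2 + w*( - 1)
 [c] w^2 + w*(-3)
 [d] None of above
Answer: d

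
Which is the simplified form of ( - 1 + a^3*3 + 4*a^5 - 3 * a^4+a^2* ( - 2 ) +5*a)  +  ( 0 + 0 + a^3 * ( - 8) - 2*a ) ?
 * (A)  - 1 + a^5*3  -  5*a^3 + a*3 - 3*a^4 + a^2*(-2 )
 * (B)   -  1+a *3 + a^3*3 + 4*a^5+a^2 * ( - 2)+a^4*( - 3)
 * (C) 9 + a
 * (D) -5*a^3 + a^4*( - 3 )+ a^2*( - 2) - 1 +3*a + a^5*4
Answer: D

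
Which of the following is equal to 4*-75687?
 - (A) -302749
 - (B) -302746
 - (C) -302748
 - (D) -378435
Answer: C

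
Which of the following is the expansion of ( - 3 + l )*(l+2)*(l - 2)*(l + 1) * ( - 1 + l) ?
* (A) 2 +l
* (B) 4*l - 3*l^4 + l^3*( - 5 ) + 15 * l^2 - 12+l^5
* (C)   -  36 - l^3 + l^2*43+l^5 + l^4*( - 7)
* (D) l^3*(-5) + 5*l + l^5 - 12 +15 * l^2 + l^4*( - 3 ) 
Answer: B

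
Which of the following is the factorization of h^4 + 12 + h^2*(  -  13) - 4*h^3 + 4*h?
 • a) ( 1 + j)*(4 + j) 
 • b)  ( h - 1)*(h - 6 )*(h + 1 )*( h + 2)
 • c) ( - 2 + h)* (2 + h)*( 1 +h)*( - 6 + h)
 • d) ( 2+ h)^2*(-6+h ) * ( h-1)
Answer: b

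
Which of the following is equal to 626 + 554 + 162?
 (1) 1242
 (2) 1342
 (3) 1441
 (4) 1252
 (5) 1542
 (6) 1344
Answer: 2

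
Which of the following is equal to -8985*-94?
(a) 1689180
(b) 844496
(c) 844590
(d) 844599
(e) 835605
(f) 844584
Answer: c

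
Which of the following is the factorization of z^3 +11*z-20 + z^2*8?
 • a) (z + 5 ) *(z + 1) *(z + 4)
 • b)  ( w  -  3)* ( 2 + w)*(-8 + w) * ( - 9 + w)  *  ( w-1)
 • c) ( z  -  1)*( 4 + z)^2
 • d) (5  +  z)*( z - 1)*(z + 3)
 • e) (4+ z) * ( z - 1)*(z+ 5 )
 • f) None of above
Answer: e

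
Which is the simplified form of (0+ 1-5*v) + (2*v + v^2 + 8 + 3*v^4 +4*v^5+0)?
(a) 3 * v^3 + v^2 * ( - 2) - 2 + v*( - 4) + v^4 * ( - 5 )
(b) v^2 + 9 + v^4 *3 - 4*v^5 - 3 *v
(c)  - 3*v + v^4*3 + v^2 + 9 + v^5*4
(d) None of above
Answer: c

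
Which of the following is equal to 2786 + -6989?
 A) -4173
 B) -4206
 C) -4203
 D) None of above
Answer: C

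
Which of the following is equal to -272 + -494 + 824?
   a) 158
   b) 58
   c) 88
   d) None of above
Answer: b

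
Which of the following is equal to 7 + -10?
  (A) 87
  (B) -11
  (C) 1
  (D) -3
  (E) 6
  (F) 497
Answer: D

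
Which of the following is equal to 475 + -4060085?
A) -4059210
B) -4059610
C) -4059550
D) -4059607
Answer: B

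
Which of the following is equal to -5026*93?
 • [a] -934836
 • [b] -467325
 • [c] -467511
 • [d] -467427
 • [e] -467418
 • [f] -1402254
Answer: e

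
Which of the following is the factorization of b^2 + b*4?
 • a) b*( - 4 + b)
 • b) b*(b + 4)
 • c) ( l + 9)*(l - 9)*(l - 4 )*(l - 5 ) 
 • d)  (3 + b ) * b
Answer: b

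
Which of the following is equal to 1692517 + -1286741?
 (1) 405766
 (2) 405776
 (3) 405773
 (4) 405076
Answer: 2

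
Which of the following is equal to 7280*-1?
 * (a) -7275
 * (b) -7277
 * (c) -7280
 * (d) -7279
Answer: c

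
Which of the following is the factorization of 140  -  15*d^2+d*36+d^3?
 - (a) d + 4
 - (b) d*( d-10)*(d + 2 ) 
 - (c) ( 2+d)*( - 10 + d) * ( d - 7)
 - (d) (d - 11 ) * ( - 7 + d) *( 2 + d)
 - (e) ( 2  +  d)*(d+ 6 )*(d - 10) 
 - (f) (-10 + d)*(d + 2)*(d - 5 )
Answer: c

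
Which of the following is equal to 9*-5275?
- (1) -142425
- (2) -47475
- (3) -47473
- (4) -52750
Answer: 2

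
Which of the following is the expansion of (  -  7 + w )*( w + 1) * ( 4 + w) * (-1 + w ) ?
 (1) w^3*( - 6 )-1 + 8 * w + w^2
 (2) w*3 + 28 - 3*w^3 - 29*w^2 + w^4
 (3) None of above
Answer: 2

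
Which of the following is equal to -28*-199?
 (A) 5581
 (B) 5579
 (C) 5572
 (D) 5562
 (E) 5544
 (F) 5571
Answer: C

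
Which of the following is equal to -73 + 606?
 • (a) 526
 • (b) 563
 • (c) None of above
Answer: c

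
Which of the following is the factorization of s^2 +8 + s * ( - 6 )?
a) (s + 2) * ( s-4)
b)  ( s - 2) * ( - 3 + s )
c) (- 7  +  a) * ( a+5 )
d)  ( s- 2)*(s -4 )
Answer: d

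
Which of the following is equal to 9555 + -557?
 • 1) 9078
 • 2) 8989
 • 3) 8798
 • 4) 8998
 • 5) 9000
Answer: 4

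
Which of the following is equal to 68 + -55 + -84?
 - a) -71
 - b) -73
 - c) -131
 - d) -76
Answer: a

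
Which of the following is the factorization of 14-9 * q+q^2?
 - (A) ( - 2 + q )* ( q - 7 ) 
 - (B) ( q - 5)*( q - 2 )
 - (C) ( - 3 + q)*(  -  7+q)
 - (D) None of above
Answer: A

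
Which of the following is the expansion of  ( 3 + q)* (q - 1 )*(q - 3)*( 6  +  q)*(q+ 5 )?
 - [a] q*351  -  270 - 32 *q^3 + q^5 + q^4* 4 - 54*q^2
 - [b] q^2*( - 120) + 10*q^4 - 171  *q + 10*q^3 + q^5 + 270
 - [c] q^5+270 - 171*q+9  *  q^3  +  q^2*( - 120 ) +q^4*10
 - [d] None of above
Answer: b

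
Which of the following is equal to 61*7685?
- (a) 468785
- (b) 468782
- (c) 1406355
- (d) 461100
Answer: a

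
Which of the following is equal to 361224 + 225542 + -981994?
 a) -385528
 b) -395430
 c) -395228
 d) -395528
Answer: c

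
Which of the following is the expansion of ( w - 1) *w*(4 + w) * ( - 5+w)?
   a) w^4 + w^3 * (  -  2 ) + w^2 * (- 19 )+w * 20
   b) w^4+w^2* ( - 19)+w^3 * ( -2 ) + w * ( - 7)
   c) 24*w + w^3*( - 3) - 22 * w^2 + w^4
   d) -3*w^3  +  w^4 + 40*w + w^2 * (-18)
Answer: a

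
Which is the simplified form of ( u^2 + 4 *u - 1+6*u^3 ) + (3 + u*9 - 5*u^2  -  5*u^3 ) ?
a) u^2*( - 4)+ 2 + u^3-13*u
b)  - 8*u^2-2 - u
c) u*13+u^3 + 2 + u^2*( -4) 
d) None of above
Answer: c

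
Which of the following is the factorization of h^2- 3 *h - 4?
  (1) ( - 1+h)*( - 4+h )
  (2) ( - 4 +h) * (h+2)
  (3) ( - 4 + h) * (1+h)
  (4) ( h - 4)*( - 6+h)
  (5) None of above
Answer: 3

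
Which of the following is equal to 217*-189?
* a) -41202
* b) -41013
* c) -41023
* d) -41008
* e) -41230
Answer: b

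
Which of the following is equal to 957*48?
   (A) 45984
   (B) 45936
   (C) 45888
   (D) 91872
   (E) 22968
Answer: B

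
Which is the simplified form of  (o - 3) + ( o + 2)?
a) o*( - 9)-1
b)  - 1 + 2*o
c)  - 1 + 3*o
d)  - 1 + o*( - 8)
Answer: b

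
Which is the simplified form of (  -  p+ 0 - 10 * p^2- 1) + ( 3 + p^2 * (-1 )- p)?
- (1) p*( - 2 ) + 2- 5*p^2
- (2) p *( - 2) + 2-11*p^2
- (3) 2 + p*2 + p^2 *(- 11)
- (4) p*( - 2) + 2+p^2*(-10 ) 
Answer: 2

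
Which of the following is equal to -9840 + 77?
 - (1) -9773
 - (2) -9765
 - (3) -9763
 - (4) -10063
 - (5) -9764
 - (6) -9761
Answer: 3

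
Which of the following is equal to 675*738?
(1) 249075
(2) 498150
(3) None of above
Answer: 2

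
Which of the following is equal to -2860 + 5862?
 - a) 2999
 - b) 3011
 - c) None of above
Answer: c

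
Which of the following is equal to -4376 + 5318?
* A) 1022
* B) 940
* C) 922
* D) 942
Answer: D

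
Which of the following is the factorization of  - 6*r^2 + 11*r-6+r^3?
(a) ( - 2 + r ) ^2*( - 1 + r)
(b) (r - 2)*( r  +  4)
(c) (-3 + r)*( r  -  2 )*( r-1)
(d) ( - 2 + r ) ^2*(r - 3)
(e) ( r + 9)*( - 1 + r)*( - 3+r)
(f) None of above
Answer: c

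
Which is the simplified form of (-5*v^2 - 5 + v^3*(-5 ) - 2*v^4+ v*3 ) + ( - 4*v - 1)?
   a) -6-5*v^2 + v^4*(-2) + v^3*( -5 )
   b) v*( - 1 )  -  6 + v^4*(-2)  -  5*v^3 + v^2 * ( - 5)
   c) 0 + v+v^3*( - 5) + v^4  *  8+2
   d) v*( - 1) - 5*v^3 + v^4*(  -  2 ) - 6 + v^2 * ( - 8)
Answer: b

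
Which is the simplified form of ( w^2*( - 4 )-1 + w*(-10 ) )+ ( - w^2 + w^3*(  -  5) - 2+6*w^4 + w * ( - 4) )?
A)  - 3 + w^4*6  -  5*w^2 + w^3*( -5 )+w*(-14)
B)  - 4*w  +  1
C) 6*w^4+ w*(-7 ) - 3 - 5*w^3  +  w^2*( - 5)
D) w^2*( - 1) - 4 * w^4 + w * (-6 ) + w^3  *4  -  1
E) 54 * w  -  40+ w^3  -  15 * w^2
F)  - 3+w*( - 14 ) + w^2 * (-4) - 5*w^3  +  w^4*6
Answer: A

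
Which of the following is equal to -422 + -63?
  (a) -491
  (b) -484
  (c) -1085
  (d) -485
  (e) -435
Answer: d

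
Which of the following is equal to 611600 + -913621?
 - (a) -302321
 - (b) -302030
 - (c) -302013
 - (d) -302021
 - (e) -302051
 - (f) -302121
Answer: d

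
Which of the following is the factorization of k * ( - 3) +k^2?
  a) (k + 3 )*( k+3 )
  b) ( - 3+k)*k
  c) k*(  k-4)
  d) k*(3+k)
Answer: b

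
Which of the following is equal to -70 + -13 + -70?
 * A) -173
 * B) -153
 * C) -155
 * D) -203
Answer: B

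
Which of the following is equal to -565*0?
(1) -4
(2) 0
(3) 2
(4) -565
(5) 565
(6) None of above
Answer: 2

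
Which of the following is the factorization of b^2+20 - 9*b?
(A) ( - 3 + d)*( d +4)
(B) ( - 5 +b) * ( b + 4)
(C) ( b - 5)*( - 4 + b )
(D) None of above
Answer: C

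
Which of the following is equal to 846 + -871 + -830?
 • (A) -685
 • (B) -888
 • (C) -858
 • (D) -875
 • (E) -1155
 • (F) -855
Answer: F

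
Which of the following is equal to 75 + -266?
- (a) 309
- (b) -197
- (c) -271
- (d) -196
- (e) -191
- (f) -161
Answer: e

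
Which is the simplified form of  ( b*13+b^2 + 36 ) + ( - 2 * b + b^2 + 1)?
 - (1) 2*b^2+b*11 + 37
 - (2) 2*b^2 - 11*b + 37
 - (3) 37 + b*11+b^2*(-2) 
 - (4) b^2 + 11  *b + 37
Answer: 1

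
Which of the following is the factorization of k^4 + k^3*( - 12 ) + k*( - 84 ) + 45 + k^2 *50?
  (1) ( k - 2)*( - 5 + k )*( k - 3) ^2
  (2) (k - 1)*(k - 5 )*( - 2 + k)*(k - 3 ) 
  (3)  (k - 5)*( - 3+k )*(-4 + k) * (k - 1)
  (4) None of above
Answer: 4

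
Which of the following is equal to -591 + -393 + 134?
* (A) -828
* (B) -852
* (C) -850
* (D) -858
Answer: C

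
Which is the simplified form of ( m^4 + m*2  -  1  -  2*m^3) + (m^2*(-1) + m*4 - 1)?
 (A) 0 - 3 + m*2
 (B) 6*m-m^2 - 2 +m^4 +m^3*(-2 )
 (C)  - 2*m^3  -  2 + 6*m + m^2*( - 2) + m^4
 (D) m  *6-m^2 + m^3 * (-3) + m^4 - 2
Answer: B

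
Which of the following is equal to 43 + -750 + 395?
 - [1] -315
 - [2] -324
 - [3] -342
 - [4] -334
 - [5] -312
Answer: 5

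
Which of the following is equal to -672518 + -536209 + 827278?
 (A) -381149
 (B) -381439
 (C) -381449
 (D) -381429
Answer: C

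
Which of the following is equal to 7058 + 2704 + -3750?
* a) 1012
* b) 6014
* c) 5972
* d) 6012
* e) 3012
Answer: d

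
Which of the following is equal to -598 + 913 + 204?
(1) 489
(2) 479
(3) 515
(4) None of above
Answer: 4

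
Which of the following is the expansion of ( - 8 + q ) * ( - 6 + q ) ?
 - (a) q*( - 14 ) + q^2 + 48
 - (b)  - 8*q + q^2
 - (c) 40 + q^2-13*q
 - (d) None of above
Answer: a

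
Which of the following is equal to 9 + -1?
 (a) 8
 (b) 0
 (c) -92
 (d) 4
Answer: a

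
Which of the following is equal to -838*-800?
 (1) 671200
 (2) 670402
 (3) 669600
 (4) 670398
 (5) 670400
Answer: 5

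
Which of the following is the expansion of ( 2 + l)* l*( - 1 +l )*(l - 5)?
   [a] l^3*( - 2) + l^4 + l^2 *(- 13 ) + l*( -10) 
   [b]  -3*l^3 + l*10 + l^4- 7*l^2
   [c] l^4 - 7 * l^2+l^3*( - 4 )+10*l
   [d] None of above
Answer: c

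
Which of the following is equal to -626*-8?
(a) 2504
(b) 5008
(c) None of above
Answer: b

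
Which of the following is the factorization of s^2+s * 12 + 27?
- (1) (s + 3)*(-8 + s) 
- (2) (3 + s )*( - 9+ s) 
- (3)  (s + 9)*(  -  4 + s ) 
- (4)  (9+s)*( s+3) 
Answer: 4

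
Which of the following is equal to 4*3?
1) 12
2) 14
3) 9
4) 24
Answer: 1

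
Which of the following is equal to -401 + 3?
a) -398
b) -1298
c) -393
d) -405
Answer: a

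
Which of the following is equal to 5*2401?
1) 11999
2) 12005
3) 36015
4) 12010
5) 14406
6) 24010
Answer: 2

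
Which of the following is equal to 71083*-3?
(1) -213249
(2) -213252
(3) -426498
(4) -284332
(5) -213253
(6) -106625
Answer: 1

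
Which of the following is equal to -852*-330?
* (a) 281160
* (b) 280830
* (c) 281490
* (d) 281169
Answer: a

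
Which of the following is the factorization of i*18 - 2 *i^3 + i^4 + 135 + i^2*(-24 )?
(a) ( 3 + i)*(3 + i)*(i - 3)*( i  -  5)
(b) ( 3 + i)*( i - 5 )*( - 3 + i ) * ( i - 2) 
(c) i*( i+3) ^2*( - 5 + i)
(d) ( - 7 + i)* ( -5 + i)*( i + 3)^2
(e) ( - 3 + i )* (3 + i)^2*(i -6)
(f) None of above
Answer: a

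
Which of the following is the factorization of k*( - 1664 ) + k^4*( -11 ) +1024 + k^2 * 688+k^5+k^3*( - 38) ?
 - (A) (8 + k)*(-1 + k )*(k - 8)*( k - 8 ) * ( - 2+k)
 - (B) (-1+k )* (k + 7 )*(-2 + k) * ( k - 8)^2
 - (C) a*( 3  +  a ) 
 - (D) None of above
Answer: A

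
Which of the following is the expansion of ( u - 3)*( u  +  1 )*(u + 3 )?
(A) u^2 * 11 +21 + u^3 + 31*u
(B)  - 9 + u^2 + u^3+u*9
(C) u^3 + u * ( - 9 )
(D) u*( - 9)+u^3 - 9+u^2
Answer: D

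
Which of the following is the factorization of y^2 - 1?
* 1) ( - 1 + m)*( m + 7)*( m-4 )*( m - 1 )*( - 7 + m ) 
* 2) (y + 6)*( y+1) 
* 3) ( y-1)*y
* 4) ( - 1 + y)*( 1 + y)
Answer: 4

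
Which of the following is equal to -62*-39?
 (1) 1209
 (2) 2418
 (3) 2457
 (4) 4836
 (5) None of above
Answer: 2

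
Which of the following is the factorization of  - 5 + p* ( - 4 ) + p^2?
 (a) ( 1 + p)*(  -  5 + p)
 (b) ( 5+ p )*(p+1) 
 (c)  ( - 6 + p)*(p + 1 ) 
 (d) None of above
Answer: a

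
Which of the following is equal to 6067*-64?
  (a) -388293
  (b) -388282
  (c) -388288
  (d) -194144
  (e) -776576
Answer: c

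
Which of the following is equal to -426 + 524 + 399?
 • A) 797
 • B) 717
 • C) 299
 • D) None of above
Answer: D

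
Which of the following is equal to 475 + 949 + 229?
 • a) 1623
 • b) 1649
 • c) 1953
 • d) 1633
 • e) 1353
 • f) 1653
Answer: f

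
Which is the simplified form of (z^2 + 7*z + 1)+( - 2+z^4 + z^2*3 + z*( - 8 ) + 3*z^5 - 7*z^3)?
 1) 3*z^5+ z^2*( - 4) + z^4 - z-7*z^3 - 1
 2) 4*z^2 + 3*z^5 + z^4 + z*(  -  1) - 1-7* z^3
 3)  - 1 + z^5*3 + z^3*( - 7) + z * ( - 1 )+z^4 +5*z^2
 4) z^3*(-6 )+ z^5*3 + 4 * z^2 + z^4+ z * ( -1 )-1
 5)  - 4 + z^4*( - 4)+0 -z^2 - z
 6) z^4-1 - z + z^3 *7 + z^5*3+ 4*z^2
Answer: 2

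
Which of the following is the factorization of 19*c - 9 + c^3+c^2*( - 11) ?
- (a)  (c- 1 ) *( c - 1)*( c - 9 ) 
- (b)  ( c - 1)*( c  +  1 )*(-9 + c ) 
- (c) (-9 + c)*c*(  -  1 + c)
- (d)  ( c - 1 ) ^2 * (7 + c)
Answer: a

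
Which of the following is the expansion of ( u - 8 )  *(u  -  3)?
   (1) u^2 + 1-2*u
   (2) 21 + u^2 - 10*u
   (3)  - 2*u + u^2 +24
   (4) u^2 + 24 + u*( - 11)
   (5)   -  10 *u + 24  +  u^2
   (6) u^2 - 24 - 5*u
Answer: 4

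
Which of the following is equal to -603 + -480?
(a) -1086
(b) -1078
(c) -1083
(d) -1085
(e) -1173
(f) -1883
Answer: c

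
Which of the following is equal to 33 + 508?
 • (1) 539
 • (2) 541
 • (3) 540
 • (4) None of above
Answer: 2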